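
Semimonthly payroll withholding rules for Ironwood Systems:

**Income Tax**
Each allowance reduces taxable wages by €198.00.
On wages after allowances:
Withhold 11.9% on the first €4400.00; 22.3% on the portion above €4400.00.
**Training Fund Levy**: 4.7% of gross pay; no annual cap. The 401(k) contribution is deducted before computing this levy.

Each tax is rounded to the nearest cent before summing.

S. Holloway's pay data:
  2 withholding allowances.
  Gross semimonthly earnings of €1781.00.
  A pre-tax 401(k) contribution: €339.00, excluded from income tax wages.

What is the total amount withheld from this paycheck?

€192.24

Income Tax: taxable = €1781.00 − €339.00 − 2×€198.00 = €1046.00
  11.9% × €1046.00 = €124.47
Training Fund Levy: 4.7% × €1442.00 = €67.77
Total: €124.47 + €67.77 = €192.24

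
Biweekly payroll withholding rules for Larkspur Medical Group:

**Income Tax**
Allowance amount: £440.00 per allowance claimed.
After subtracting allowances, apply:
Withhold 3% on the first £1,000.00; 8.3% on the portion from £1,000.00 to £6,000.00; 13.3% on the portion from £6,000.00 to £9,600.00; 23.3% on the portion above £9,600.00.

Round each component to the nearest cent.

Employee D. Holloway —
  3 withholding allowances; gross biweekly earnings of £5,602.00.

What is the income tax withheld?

Income Tax: taxable = £5,602.00 − 3×£440.00 = £4,282.00
  £30.00 + 8.3% × (£4,282.00 − £1,000.00) = £30.00 + 8.3% × £3,282.00 = £302.41

£302.41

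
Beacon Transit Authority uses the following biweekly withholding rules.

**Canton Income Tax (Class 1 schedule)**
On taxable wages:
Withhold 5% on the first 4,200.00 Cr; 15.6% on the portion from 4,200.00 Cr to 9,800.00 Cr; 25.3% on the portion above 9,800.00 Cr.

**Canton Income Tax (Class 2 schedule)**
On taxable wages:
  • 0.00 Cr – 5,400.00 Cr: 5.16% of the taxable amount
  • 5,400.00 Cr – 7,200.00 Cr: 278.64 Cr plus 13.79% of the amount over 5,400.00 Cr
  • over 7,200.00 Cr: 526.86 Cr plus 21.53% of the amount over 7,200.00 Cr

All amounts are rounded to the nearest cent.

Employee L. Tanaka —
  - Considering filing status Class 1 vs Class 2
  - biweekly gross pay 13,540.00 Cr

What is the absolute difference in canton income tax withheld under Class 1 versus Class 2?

137.96 Cr

Canton Income Tax (Class 1): taxable = 13,540.00 Cr
  1,083.60 Cr + 25.3% × (13,540.00 Cr − 9,800.00 Cr) = 1,083.60 Cr + 25.3% × 3,740.00 Cr = 2,029.82 Cr
Canton Income Tax (Class 2): taxable = 13,540.00 Cr
  526.86 Cr + 21.53% × (13,540.00 Cr − 7,200.00 Cr) = 526.86 Cr + 21.53% × 6,340.00 Cr = 1,891.86 Cr
Difference: |2,029.82 Cr − 1,891.86 Cr| = 137.96 Cr (higher under Class 1)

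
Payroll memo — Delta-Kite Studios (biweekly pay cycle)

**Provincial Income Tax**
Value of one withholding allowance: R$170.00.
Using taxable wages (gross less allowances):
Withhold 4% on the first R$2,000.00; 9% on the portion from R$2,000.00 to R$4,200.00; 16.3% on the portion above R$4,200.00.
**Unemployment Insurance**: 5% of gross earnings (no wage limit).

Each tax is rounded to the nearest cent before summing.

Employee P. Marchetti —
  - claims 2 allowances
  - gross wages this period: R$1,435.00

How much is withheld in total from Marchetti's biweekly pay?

R$115.55

Provincial Income Tax: taxable = R$1,435.00 − 2×R$170.00 = R$1,095.00
  4% × R$1,095.00 = R$43.80
Unemployment Insurance: 5% × R$1,435.00 = R$71.75
Total: R$43.80 + R$71.75 = R$115.55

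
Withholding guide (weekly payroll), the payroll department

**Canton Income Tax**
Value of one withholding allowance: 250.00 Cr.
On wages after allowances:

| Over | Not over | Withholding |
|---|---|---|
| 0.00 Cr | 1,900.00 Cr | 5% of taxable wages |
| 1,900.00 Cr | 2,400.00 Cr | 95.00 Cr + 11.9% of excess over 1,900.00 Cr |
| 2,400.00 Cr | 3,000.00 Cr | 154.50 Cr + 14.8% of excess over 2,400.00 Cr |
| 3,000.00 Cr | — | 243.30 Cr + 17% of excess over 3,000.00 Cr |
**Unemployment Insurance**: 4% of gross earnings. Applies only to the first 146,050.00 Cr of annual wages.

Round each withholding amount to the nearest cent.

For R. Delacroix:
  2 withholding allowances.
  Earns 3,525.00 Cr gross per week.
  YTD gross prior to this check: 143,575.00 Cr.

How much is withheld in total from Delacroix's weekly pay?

346.55 Cr

Canton Income Tax: taxable = 3,525.00 Cr − 2×250.00 Cr = 3,025.00 Cr
  243.30 Cr + 17% × (3,025.00 Cr − 3,000.00 Cr) = 243.30 Cr + 17% × 25.00 Cr = 247.55 Cr
Unemployment Insurance: cap 146,050.00 Cr − YTD 143,575.00 Cr = 2,475.00 Cr subject; 4% × 2,475.00 Cr = 99.00 Cr
Total: 247.55 Cr + 99.00 Cr = 346.55 Cr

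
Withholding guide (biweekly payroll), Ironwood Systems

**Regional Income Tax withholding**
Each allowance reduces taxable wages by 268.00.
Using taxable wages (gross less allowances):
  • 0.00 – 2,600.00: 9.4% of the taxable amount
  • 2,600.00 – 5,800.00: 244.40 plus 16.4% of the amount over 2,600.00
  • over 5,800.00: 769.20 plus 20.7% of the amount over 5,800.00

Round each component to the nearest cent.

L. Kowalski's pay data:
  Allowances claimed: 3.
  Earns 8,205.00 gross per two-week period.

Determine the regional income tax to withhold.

Regional Income Tax: taxable = 8,205.00 − 3×268.00 = 7,401.00
  769.20 + 20.7% × (7,401.00 − 5,800.00) = 769.20 + 20.7% × 1,601.00 = 1,100.61

1,100.61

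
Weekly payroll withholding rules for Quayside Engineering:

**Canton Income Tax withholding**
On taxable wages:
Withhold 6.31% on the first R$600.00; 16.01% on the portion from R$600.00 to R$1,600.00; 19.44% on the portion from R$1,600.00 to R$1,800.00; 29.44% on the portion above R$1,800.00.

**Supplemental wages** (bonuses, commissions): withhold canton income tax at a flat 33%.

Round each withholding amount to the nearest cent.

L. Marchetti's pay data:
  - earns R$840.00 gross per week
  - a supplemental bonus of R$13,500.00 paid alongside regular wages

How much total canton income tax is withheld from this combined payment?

R$4,531.28

Canton Income Tax: taxable = R$840.00
  R$37.86 + 16.01% × (R$840.00 − R$600.00) = R$37.86 + 16.01% × R$240.00 = R$76.28
Supplemental (33% flat on bonus): 33% × R$13,500.00 = R$4,455.00
Total canton income tax: R$76.28 + R$4,455.00 = R$4,531.28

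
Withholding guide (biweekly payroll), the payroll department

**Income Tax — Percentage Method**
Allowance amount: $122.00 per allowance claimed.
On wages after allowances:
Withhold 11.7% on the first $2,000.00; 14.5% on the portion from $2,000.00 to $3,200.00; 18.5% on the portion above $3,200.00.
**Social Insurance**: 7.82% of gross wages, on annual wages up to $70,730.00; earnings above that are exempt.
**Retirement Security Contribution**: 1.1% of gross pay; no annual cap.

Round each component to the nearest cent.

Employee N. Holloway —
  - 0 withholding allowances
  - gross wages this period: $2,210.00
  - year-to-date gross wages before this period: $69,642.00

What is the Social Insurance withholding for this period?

Social Insurance: cap $70,730.00 − YTD $69,642.00 = $1,088.00 subject; 7.82% × $1,088.00 = $85.08

$85.08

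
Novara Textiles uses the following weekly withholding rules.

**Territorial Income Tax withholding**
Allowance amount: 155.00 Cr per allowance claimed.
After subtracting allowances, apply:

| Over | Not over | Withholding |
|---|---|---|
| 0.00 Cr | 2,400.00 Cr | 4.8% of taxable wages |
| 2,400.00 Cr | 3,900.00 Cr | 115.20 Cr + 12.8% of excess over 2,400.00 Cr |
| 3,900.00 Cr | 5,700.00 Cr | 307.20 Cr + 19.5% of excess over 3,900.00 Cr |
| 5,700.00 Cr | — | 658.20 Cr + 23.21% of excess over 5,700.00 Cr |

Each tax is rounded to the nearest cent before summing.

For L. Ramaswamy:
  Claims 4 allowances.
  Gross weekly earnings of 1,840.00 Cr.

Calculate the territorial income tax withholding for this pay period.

Territorial Income Tax: taxable = 1,840.00 Cr − 4×155.00 Cr = 1,220.00 Cr
  4.8% × 1,220.00 Cr = 58.56 Cr

58.56 Cr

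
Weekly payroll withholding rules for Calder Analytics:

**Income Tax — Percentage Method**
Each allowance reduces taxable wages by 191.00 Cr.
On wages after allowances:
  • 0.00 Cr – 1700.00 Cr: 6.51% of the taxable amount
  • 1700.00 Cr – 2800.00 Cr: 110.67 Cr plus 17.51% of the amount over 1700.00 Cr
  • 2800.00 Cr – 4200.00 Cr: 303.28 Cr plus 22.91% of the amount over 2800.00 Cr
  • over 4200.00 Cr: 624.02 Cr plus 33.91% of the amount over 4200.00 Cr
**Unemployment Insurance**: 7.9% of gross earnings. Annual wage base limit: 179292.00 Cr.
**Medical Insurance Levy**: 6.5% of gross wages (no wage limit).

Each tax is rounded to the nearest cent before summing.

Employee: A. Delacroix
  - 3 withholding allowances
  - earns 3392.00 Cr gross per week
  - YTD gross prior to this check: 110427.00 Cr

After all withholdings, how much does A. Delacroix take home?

2595.92 Cr

Income Tax: taxable = 3392.00 Cr − 3×191.00 Cr = 2819.00 Cr
  303.28 Cr + 22.91% × (2819.00 Cr − 2800.00 Cr) = 303.28 Cr + 22.91% × 19.00 Cr = 307.63 Cr
Unemployment Insurance: 7.9% × 3392.00 Cr = 267.97 Cr
Medical Insurance Levy: 6.5% × 3392.00 Cr = 220.48 Cr
Total withheld: 307.63 Cr + 267.97 Cr + 220.48 Cr = 796.08 Cr
Net pay: 3392.00 Cr − 796.08 Cr = 2595.92 Cr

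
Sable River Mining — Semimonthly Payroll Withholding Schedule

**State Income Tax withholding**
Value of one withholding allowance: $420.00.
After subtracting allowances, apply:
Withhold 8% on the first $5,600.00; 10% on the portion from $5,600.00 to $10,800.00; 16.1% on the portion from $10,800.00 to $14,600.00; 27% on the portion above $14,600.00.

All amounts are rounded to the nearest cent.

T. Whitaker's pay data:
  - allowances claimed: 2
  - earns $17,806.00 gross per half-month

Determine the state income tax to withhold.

$2,218.62

State Income Tax: taxable = $17,806.00 − 2×$420.00 = $16,966.00
  $1,579.80 + 27% × ($16,966.00 − $14,600.00) = $1,579.80 + 27% × $2,366.00 = $2,218.62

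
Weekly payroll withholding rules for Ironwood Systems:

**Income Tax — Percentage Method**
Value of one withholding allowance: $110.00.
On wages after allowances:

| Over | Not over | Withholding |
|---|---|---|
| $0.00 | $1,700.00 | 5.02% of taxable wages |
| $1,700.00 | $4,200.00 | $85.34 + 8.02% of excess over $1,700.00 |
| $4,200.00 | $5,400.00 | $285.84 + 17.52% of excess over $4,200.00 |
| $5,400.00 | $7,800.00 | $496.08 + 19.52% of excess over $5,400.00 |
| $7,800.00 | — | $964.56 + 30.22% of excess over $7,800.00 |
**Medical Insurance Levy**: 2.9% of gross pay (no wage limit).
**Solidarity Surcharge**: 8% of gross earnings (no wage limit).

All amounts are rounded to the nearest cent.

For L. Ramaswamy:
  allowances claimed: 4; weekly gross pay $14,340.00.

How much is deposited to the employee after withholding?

$9,968.96

Income Tax: taxable = $14,340.00 − 4×$110.00 = $13,900.00
  $964.56 + 30.22% × ($13,900.00 − $7,800.00) = $964.56 + 30.22% × $6,100.00 = $2,807.98
Medical Insurance Levy: 2.9% × $14,340.00 = $415.86
Solidarity Surcharge: 8% × $14,340.00 = $1,147.20
Total withheld: $2,807.98 + $415.86 + $1,147.20 = $4,371.04
Net pay: $14,340.00 − $4,371.04 = $9,968.96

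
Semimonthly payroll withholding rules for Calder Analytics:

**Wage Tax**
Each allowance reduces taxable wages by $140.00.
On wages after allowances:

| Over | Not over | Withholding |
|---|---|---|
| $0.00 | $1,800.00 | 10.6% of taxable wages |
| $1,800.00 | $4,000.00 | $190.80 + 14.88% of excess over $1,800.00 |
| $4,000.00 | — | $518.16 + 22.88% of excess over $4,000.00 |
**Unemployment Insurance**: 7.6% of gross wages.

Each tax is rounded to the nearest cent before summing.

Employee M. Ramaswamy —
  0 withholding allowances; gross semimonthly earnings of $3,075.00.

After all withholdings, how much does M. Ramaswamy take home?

$2,460.78

Wage Tax: taxable = $3,075.00
  $190.80 + 14.88% × ($3,075.00 − $1,800.00) = $190.80 + 14.88% × $1,275.00 = $380.52
Unemployment Insurance: 7.6% × $3,075.00 = $233.70
Total withheld: $380.52 + $233.70 = $614.22
Net pay: $3,075.00 − $614.22 = $2,460.78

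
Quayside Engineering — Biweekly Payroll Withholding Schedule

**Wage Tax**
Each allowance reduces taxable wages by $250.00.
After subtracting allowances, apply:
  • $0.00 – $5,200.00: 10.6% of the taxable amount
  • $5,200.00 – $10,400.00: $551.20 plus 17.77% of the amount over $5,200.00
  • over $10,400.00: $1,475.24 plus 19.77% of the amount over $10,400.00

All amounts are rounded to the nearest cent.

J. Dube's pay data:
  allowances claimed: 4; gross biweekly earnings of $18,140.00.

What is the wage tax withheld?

$2,807.74

Wage Tax: taxable = $18,140.00 − 4×$250.00 = $17,140.00
  $1,475.24 + 19.77% × ($17,140.00 − $10,400.00) = $1,475.24 + 19.77% × $6,740.00 = $2,807.74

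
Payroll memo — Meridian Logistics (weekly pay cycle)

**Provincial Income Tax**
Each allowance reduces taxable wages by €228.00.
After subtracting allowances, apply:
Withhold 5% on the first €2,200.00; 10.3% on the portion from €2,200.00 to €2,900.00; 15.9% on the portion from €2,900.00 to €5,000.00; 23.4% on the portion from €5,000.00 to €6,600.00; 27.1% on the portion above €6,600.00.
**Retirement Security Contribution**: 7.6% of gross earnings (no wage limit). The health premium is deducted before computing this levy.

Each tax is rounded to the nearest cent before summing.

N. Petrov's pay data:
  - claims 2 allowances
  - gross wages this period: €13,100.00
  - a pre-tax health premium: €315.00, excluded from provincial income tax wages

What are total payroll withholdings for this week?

Provincial Income Tax: taxable = €13,100.00 − €315.00 − 2×€228.00 = €12,329.00
  €890.40 + 27.1% × (€12,329.00 − €6,600.00) = €890.40 + 27.1% × €5,729.00 = €2,442.96
Retirement Security Contribution: 7.6% × €12,785.00 = €971.66
Total: €2,442.96 + €971.66 = €3,414.62

€3,414.62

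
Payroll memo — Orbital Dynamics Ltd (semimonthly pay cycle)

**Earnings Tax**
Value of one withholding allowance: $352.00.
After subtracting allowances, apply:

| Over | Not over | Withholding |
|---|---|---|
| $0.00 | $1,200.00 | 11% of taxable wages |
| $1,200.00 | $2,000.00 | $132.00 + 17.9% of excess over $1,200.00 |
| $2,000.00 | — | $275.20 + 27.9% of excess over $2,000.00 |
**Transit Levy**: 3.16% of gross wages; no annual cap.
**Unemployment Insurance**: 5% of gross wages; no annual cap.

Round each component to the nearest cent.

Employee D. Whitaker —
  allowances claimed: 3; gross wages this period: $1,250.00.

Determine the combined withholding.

Earnings Tax: taxable = $1,250.00 − 3×$352.00 = $194.00
  11% × $194.00 = $21.34
Transit Levy: 3.16% × $1,250.00 = $39.50
Unemployment Insurance: 5% × $1,250.00 = $62.50
Total: $21.34 + $39.50 + $62.50 = $123.34

$123.34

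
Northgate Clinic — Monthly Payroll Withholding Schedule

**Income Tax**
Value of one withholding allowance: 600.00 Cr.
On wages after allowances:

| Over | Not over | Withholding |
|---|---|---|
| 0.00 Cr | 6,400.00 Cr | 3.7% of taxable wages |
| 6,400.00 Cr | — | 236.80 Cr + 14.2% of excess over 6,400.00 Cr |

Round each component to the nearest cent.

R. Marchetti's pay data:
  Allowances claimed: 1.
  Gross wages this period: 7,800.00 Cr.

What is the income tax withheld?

Income Tax: taxable = 7,800.00 Cr − 1×600.00 Cr = 7,200.00 Cr
  236.80 Cr + 14.2% × (7,200.00 Cr − 6,400.00 Cr) = 236.80 Cr + 14.2% × 800.00 Cr = 350.40 Cr

350.40 Cr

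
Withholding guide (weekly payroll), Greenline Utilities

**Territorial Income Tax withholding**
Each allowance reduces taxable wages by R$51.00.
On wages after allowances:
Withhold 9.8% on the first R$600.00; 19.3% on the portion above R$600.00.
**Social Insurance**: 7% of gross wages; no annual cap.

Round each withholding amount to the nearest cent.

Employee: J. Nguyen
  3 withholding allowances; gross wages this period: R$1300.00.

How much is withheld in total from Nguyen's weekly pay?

Territorial Income Tax: taxable = R$1300.00 − 3×R$51.00 = R$1147.00
  R$58.80 + 19.3% × (R$1147.00 − R$600.00) = R$58.80 + 19.3% × R$547.00 = R$164.37
Social Insurance: 7% × R$1300.00 = R$91.00
Total: R$164.37 + R$91.00 = R$255.37

R$255.37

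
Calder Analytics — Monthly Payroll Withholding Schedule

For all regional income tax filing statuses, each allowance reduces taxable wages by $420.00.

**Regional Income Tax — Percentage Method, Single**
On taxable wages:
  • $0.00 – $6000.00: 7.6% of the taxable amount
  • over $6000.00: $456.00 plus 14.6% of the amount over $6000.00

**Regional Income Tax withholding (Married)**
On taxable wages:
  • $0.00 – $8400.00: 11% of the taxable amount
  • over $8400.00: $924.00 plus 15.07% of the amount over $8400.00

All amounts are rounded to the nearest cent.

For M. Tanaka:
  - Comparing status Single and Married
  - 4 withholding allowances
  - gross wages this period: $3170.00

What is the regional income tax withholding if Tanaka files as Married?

$163.90

Regional Income Tax (Married): taxable = $3170.00 − 4×$420.00 = $1490.00
  11% × $1490.00 = $163.90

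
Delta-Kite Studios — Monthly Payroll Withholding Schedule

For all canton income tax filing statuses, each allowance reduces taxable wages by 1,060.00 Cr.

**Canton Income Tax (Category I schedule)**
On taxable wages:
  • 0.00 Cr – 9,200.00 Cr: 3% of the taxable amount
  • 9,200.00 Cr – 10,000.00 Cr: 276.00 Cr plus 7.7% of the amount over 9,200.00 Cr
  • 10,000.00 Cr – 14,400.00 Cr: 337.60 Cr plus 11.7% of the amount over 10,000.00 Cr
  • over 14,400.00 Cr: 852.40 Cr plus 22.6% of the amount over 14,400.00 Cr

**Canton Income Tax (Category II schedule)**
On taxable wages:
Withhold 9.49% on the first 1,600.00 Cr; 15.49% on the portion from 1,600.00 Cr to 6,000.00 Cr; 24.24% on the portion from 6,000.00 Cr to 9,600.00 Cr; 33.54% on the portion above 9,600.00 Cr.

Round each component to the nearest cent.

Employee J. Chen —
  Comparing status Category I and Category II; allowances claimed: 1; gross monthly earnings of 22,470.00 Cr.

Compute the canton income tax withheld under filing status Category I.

2,436.66 Cr

Canton Income Tax (Category I): taxable = 22,470.00 Cr − 1×1,060.00 Cr = 21,410.00 Cr
  852.40 Cr + 22.6% × (21,410.00 Cr − 14,400.00 Cr) = 852.40 Cr + 22.6% × 7,010.00 Cr = 2,436.66 Cr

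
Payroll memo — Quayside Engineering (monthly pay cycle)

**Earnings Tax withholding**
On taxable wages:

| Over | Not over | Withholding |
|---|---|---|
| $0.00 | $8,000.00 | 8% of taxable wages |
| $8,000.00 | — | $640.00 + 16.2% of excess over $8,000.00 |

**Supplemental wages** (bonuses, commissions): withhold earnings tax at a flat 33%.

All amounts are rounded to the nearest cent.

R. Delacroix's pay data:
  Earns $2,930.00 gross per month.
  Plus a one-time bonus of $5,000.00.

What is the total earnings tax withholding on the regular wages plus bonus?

$1,884.40

Earnings Tax: taxable = $2,930.00
  8% × $2,930.00 = $234.40
Supplemental (33% flat on bonus): 33% × $5,000.00 = $1,650.00
Total earnings tax: $234.40 + $1,650.00 = $1,884.40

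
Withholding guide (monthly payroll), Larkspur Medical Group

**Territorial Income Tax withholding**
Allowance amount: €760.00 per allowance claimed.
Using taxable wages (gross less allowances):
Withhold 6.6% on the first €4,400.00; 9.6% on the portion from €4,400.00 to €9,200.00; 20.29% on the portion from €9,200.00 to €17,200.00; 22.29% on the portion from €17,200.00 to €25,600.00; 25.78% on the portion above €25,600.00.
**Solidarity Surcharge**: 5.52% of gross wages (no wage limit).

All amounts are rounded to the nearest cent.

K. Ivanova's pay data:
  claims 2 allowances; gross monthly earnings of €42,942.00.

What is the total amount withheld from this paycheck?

Territorial Income Tax: taxable = €42,942.00 − 2×€760.00 = €41,422.00
  €4,246.76 + 25.78% × (€41,422.00 − €25,600.00) = €4,246.76 + 25.78% × €15,822.00 = €8,325.67
Solidarity Surcharge: 5.52% × €42,942.00 = €2,370.40
Total: €8,325.67 + €2,370.40 = €10,696.07

€10,696.07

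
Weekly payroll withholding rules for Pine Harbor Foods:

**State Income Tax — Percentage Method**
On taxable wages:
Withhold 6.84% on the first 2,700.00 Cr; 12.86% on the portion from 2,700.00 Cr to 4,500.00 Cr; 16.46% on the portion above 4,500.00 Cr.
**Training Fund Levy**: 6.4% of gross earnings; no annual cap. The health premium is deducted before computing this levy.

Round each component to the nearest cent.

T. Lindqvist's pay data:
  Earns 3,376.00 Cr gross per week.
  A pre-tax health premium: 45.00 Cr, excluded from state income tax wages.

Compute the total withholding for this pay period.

479.01 Cr

State Income Tax: taxable = 3,376.00 Cr − 45.00 Cr = 3,331.00 Cr
  184.68 Cr + 12.86% × (3,331.00 Cr − 2,700.00 Cr) = 184.68 Cr + 12.86% × 631.00 Cr = 265.83 Cr
Training Fund Levy: 6.4% × 3,331.00 Cr = 213.18 Cr
Total: 265.83 Cr + 213.18 Cr = 479.01 Cr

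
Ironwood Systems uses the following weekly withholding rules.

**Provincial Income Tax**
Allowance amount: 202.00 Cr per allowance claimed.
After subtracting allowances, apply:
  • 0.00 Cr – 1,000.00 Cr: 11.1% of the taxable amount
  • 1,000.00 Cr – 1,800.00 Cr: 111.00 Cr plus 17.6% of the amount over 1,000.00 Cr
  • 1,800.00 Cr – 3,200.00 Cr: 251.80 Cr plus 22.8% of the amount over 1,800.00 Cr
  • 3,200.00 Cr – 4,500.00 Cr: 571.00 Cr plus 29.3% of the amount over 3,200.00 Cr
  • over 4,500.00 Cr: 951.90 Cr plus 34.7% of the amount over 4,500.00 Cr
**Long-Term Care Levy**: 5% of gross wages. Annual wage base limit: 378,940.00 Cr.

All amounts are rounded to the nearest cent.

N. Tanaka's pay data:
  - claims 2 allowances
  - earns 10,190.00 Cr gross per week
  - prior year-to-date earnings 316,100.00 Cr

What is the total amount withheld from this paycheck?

3,295.64 Cr

Provincial Income Tax: taxable = 10,190.00 Cr − 2×202.00 Cr = 9,786.00 Cr
  951.90 Cr + 34.7% × (9,786.00 Cr − 4,500.00 Cr) = 951.90 Cr + 34.7% × 5,286.00 Cr = 2,786.14 Cr
Long-Term Care Levy: 5% × 10,190.00 Cr = 509.50 Cr
Total: 2,786.14 Cr + 509.50 Cr = 3,295.64 Cr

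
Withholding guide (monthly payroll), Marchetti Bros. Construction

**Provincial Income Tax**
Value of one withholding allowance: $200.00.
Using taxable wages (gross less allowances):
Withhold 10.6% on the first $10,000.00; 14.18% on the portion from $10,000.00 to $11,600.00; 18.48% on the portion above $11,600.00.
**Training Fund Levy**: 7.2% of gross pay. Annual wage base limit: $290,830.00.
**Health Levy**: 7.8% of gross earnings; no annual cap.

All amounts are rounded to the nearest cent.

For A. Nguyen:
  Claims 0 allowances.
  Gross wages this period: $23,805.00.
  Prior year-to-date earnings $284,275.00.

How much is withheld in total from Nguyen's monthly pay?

$5,871.11

Provincial Income Tax: taxable = $23,805.00
  $1,286.88 + 18.48% × ($23,805.00 − $11,600.00) = $1,286.88 + 18.48% × $12,205.00 = $3,542.36
Training Fund Levy: cap $290,830.00 − YTD $284,275.00 = $6,555.00 subject; 7.2% × $6,555.00 = $471.96
Health Levy: 7.8% × $23,805.00 = $1,856.79
Total: $3,542.36 + $471.96 + $1,856.79 = $5,871.11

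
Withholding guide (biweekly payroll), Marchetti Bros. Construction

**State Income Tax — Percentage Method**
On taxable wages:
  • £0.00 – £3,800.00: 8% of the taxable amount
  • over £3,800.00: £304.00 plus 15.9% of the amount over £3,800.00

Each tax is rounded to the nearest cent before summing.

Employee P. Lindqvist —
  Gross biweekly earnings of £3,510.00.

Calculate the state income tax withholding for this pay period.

State Income Tax: taxable = £3,510.00
  8% × £3,510.00 = £280.80

£280.80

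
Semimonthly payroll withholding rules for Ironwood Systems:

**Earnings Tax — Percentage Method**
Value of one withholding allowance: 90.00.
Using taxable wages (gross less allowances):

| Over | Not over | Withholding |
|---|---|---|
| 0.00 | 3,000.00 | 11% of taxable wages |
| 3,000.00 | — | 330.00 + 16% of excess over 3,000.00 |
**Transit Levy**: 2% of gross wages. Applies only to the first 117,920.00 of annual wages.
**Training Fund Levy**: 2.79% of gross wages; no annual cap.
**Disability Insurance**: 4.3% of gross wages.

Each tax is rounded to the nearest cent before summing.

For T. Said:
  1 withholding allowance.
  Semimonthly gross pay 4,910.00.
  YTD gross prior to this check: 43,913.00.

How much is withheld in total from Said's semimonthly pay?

Earnings Tax: taxable = 4,910.00 − 1×90.00 = 4,820.00
  330.00 + 16% × (4,820.00 − 3,000.00) = 330.00 + 16% × 1,820.00 = 621.20
Transit Levy: 2% × 4,910.00 = 98.20
Training Fund Levy: 2.79% × 4,910.00 = 136.99
Disability Insurance: 4.3% × 4,910.00 = 211.13
Total: 621.20 + 98.20 + 136.99 + 211.13 = 1,067.52

1,067.52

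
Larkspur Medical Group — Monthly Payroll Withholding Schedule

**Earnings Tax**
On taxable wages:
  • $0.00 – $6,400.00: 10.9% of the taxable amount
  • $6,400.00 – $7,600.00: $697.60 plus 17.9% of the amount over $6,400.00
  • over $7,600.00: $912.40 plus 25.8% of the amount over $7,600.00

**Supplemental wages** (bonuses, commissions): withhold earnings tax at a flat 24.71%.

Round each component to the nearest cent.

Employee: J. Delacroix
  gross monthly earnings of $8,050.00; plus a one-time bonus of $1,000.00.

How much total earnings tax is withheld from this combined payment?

Earnings Tax: taxable = $8,050.00
  $912.40 + 25.8% × ($8,050.00 − $7,600.00) = $912.40 + 25.8% × $450.00 = $1,028.50
Supplemental (24.71% flat on bonus): 24.71% × $1,000.00 = $247.10
Total earnings tax: $1,028.50 + $247.10 = $1,275.60

$1,275.60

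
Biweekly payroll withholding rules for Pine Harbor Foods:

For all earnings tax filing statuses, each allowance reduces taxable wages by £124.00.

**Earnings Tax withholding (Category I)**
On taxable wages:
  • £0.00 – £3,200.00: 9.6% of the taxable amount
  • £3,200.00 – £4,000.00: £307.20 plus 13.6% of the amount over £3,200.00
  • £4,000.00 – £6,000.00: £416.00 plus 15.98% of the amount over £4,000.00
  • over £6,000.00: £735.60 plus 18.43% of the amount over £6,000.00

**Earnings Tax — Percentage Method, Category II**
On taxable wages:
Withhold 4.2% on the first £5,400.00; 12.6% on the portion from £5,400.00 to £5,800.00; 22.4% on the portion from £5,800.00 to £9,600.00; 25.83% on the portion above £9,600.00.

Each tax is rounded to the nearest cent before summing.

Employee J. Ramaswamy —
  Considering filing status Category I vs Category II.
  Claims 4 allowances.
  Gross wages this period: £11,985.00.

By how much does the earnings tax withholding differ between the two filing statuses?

Earnings Tax (Category I): taxable = £11,985.00 − 4×£124.00 = £11,489.00
  £735.60 + 18.43% × (£11,489.00 − £6,000.00) = £735.60 + 18.43% × £5,489.00 = £1,747.22
Earnings Tax (Category II): taxable = £11,985.00 − 4×£124.00 = £11,489.00
  £1,128.40 + 25.83% × (£11,489.00 − £9,600.00) = £1,128.40 + 25.83% × £1,889.00 = £1,616.33
Difference: |£1,747.22 − £1,616.33| = £130.89 (higher under Category I)

£130.89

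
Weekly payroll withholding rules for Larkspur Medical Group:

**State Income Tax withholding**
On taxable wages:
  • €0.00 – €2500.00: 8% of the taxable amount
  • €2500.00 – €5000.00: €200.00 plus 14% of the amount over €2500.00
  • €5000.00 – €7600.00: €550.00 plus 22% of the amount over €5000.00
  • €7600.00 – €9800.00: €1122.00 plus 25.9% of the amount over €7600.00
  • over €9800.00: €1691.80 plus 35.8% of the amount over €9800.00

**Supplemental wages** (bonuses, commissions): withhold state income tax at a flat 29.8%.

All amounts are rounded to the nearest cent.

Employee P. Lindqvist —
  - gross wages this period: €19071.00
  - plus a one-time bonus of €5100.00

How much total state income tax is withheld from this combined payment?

€6530.62

State Income Tax: taxable = €19071.00
  €1691.80 + 35.8% × (€19071.00 − €9800.00) = €1691.80 + 35.8% × €9271.00 = €5010.82
Supplemental (29.8% flat on bonus): 29.8% × €5100.00 = €1519.80
Total state income tax: €5010.82 + €1519.80 = €6530.62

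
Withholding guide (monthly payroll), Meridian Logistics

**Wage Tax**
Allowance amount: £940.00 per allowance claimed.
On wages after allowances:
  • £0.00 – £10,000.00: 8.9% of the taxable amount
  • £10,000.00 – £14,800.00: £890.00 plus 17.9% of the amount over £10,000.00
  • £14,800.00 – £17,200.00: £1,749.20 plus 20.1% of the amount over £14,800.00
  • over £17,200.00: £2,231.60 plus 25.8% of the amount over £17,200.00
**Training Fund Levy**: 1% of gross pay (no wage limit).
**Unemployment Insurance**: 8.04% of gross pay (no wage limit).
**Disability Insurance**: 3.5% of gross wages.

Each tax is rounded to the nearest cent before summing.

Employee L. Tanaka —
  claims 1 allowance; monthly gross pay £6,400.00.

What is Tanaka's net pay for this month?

Wage Tax: taxable = £6,400.00 − 1×£940.00 = £5,460.00
  8.9% × £5,460.00 = £485.94
Training Fund Levy: 1% × £6,400.00 = £64.00
Unemployment Insurance: 8.04% × £6,400.00 = £514.56
Disability Insurance: 3.5% × £6,400.00 = £224.00
Total withheld: £485.94 + £64.00 + £514.56 + £224.00 = £1,288.50
Net pay: £6,400.00 − £1,288.50 = £5,111.50

£5,111.50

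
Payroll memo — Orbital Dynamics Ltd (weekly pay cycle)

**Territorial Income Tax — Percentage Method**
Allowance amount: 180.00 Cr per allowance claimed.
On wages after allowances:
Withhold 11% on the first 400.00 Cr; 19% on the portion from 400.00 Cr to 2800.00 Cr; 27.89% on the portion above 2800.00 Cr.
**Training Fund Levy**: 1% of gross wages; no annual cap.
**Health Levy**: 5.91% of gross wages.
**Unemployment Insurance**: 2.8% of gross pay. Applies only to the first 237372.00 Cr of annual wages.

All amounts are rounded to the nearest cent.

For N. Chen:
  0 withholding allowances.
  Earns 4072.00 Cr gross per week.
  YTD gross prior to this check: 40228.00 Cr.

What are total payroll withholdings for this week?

1250.16 Cr

Territorial Income Tax: taxable = 4072.00 Cr
  500.00 Cr + 27.89% × (4072.00 Cr − 2800.00 Cr) = 500.00 Cr + 27.89% × 1272.00 Cr = 854.76 Cr
Training Fund Levy: 1% × 4072.00 Cr = 40.72 Cr
Health Levy: 5.91% × 4072.00 Cr = 240.66 Cr
Unemployment Insurance: 2.8% × 4072.00 Cr = 114.02 Cr
Total: 854.76 Cr + 40.72 Cr + 240.66 Cr + 114.02 Cr = 1250.16 Cr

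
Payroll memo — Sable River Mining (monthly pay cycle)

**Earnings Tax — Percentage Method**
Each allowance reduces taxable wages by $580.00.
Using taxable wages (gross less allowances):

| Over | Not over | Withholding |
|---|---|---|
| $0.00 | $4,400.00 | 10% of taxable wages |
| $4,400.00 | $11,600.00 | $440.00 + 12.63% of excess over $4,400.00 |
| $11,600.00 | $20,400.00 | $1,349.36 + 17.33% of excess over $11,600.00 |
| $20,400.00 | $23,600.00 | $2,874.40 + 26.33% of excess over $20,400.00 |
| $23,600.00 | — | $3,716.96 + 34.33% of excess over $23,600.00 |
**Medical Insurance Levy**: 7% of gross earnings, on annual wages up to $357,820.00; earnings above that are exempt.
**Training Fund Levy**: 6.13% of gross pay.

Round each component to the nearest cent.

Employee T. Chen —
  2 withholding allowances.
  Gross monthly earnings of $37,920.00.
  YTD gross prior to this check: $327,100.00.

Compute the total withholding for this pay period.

$12,709.69

Earnings Tax: taxable = $37,920.00 − 2×$580.00 = $36,760.00
  $3,716.96 + 34.33% × ($36,760.00 − $23,600.00) = $3,716.96 + 34.33% × $13,160.00 = $8,234.79
Medical Insurance Levy: cap $357,820.00 − YTD $327,100.00 = $30,720.00 subject; 7% × $30,720.00 = $2,150.40
Training Fund Levy: 6.13% × $37,920.00 = $2,324.50
Total: $8,234.79 + $2,150.40 + $2,324.50 = $12,709.69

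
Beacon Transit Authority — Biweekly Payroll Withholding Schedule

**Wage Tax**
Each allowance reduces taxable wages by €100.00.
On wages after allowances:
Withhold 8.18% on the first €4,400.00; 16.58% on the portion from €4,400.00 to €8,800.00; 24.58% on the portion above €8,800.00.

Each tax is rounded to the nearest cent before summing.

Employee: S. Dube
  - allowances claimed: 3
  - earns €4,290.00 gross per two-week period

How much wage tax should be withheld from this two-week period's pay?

Wage Tax: taxable = €4,290.00 − 3×€100.00 = €3,990.00
  8.18% × €3,990.00 = €326.38

€326.38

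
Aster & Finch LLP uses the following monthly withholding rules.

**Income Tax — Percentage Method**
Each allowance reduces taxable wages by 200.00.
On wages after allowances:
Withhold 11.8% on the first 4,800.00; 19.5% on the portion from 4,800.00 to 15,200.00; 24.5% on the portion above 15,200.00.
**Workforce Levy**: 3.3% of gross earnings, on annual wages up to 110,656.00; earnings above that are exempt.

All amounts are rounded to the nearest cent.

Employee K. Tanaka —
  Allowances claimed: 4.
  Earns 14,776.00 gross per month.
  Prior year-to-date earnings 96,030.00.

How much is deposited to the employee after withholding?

Income Tax: taxable = 14,776.00 − 4×200.00 = 13,976.00
  566.40 + 19.5% × (13,976.00 − 4,800.00) = 566.40 + 19.5% × 9,176.00 = 2,355.72
Workforce Levy: cap 110,656.00 − YTD 96,030.00 = 14,626.00 subject; 3.3% × 14,626.00 = 482.66
Total withheld: 2,355.72 + 482.66 = 2,838.38
Net pay: 14,776.00 − 2,838.38 = 11,937.62

11,937.62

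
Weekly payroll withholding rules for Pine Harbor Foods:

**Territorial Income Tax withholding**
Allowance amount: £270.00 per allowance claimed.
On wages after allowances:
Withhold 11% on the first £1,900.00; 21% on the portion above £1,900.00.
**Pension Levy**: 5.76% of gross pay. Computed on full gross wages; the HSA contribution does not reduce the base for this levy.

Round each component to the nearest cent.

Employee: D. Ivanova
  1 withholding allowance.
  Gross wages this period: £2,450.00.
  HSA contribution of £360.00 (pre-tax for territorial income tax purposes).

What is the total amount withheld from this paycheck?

£341.32

Territorial Income Tax: taxable = £2,450.00 − £360.00 − 1×£270.00 = £1,820.00
  11% × £1,820.00 = £200.20
Pension Levy: 5.76% × £2,450.00 = £141.12
Total: £200.20 + £141.12 = £341.32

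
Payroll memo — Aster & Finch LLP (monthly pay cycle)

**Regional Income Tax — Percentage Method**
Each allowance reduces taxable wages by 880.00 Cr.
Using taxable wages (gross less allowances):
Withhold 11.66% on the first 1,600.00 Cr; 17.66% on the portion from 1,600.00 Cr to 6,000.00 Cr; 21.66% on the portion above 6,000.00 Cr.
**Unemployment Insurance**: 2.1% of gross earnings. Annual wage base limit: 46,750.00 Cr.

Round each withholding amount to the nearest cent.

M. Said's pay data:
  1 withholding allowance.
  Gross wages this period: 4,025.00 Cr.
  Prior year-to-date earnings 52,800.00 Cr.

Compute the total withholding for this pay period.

Regional Income Tax: taxable = 4,025.00 Cr − 1×880.00 Cr = 3,145.00 Cr
  186.56 Cr + 17.66% × (3,145.00 Cr − 1,600.00 Cr) = 186.56 Cr + 17.66% × 1,545.00 Cr = 459.41 Cr
Unemployment Insurance: YTD 52,800.00 Cr ≥ cap 46,750.00 Cr → 0.00 Cr
Total: 459.41 Cr + 0.00 Cr = 459.41 Cr

459.41 Cr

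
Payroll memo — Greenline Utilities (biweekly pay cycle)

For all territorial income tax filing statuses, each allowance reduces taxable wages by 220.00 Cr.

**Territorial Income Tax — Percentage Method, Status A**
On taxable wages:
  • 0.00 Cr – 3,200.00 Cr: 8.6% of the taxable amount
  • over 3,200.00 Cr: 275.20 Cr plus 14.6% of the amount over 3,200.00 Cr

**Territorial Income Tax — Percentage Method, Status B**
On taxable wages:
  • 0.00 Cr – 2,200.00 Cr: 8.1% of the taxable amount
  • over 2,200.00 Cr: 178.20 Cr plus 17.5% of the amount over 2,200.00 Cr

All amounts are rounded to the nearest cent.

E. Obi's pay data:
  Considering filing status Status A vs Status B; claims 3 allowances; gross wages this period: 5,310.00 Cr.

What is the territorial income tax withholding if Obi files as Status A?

Territorial Income Tax (Status A): taxable = 5,310.00 Cr − 3×220.00 Cr = 4,650.00 Cr
  275.20 Cr + 14.6% × (4,650.00 Cr − 3,200.00 Cr) = 275.20 Cr + 14.6% × 1,450.00 Cr = 486.90 Cr

486.90 Cr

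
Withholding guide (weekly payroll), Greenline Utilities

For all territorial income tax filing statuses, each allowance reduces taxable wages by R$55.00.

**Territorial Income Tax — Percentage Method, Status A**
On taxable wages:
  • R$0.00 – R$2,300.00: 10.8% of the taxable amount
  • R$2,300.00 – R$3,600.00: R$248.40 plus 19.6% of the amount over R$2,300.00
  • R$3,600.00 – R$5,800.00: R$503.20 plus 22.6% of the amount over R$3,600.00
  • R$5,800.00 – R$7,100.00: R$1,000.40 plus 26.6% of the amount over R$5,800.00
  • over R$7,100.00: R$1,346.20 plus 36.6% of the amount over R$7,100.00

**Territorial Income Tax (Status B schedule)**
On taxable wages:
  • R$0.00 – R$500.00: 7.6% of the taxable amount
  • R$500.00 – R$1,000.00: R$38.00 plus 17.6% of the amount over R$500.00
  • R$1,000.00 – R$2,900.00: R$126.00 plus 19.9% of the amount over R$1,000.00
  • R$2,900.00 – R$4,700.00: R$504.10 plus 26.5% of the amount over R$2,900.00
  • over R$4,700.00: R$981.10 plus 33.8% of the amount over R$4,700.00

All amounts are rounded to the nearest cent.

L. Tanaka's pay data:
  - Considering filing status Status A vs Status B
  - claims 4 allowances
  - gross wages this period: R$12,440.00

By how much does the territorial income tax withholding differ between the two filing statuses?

Territorial Income Tax (Status A): taxable = R$12,440.00 − 4×R$55.00 = R$12,220.00
  R$1,346.20 + 36.6% × (R$12,220.00 − R$7,100.00) = R$1,346.20 + 36.6% × R$5,120.00 = R$3,220.12
Territorial Income Tax (Status B): taxable = R$12,440.00 − 4×R$55.00 = R$12,220.00
  R$981.10 + 33.8% × (R$12,220.00 − R$4,700.00) = R$981.10 + 33.8% × R$7,520.00 = R$3,522.86
Difference: |R$3,220.12 − R$3,522.86| = R$302.74 (higher under Status B)

R$302.74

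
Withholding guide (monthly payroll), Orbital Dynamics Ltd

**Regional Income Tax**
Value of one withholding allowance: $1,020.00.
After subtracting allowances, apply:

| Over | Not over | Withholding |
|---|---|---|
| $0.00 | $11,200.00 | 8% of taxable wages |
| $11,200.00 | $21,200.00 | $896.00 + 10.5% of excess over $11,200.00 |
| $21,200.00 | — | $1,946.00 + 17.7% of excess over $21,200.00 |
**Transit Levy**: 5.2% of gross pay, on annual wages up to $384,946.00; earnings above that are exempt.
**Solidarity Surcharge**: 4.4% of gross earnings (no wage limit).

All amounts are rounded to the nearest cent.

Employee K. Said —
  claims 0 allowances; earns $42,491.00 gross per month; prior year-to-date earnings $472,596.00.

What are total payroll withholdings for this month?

Regional Income Tax: taxable = $42,491.00
  $1,946.00 + 17.7% × ($42,491.00 − $21,200.00) = $1,946.00 + 17.7% × $21,291.00 = $5,714.51
Transit Levy: YTD $472,596.00 ≥ cap $384,946.00 → $0.00
Solidarity Surcharge: 4.4% × $42,491.00 = $1,869.60
Total: $5,714.51 + $0.00 + $1,869.60 = $7,584.11

$7,584.11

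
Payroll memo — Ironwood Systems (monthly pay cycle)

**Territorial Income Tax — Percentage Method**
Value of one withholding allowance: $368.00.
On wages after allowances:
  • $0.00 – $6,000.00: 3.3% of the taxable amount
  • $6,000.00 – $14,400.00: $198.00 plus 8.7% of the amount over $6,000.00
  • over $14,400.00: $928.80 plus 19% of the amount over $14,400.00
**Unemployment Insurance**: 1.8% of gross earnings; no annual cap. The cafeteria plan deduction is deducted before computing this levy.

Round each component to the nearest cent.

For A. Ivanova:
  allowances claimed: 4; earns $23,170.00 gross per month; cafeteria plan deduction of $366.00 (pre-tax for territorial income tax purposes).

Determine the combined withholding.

$2,656.35

Territorial Income Tax: taxable = $23,170.00 − $366.00 − 4×$368.00 = $21,332.00
  $928.80 + 19% × ($21,332.00 − $14,400.00) = $928.80 + 19% × $6,932.00 = $2,245.88
Unemployment Insurance: 1.8% × $22,804.00 = $410.47
Total: $2,245.88 + $410.47 = $2,656.35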